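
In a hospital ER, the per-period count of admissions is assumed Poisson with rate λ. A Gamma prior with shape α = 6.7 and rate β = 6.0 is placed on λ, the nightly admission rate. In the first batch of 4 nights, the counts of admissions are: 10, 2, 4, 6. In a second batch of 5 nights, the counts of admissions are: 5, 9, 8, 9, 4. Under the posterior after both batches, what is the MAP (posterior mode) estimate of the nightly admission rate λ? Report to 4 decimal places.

With a Gamma(shape α, rate β) prior, the Poisson likelihood is conjugate: the posterior is Gamma(α + ΣXᵢ, β + n).
Batch 1: sum of counts S = 22 over n = 4 nights.
After batch 1: Gamma(α+S, β+n) = Gamma(6.7+22, 6.0+4) = Gamma(28.7, 10.0).
Batch 2: sum of counts S = 35 over n = 5 nights.
After batch 2: Gamma(α+S, β+n) = Gamma(28.7+35, 10.0+5) = Gamma(63.7, 15.0).
Mode of Gamma(α,β) for α≥1 is (α−1)/β = 62.7/15.0 = 4.1800.

4.1800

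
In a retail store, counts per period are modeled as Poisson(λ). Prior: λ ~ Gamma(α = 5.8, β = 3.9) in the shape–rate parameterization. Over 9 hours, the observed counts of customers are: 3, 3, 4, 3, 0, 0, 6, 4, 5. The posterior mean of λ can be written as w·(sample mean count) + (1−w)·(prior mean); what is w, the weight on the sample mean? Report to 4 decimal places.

0.6977

With a Gamma(shape α, rate β) prior, the Poisson likelihood is conjugate: the posterior is Gamma(α + ΣXᵢ, β + n).
Posterior mean = (α₀+S)/(β₀+n) = [n/(β₀+n)]·(S/n) + [β₀/(β₀+n)]·(α₀/β₀), so only n and β₀ enter the weight.
Weight on data w = n/(β₀+n) = 9/(3.9+9) = 9/12.9 = 0.6977.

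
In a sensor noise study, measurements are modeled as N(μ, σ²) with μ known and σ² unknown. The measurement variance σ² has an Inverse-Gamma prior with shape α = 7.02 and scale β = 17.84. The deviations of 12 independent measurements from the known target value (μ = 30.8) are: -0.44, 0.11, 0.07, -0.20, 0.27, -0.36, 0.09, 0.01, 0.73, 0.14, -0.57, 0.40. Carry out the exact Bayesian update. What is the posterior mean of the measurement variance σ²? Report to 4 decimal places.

1.5465

With known mean μ and an Inverse-Gamma(α, β) prior on σ², the Normal likelihood is conjugate: posterior is Inv-Gamma(α + n/2, β + Σ(xᵢ−μ)²/2).
Σ(xᵢ−μ)² = (-0.44)² + (0.11)² + (0.07)² + (-0.20)² + (0.27)² + (-0.36)² + (0.09)² + (0.01)² + (0.73)² + (0.14)² + (-0.57)² + (0.40)² = 1.4987.
Posterior: Inv-Gamma(7.02 + 12/2, 17.84 + 1.4987/2) = Inv-Gamma(13.02, 18.58935).
E[σ²|data] = β/(α−1) = 18.58935/12.02 = 1.5465.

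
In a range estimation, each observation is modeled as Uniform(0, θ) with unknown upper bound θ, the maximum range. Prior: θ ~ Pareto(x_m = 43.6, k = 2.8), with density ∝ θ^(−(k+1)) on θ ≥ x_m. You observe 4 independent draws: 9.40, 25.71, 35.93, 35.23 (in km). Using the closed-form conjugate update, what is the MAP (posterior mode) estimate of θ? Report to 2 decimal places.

A Pareto(scale x_m, shape k) prior on the upper bound θ of Uniform(0, θ) is conjugate: posterior is Pareto(max(x_m, max xᵢ), k + n).
Sample maximum = 35.93; prior scale x_m = 43.6 → posterior scale = max = 43.60.
Posterior shape = 2.8 + 4 = 6.8.
The Pareto density is decreasing on [x_m, ∞), so the mode is x_m = 43.60.

43.60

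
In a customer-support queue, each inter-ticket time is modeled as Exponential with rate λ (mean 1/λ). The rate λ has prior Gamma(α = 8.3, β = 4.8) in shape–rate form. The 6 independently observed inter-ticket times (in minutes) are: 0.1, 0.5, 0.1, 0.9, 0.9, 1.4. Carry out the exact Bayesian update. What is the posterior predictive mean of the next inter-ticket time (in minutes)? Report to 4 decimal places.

0.6541

With a Gamma(shape α, rate β) prior on the exponential rate λ, the posterior after n observations with total T = Σxᵢ is Gamma(α+n, β+T).
Sum of observations T = 3.9 minutes; n = 6.
Posterior: Gamma(8.3+6, 4.8+3.9) = Gamma(14.3, 8.7).
The predictive distribution for the next observation is Lomax; its mean is β/(α−1) = 8.7/13.3 = 0.6541.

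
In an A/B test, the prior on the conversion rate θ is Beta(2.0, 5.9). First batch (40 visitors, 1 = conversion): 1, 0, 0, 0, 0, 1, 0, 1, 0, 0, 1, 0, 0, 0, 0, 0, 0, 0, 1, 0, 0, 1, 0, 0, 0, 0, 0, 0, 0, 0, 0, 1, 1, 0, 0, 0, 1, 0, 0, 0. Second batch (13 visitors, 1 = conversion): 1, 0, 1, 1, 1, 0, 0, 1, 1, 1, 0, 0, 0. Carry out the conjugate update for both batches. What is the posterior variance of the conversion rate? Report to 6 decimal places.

0.003364

The Beta prior is conjugate to a Binomial/Bernoulli likelihood; the update adds successes to α and failures to β.
After batch 1: Beta(2.0+9, 5.9+31) = Beta(11.0, 36.9).
After batch 2: Beta(11.0+7, 36.9+6) = Beta(18.0, 42.9).
Var = αβ/((α+β)²(α+β+1)) = 18.0·42.9/(60.9²·61.9) = 0.003364.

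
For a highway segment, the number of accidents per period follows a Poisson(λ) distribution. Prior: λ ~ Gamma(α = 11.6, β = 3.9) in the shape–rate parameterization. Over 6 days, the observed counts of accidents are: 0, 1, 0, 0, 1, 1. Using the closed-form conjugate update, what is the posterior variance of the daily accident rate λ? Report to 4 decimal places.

0.1490

With a Gamma(shape α, rate β) prior, the Poisson likelihood is conjugate: the posterior is Gamma(α + ΣXᵢ, β + n).
Sum of counts S = 3 over n = 6 days.
Posterior: Gamma(α+S, β+n) = Gamma(11.6+3, 3.9+6) = Gamma(14.6, 9.9).
Var = α/β² = 14.6/9.9² = 0.1490.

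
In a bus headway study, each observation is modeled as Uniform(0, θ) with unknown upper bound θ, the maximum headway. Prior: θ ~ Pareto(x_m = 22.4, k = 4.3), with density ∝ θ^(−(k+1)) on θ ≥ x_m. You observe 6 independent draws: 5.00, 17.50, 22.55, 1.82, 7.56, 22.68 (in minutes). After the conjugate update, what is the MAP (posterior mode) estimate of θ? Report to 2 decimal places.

A Pareto(scale x_m, shape k) prior on the upper bound θ of Uniform(0, θ) is conjugate: posterior is Pareto(max(x_m, max xᵢ), k + n).
Sample maximum = 22.68; prior scale x_m = 22.4 → posterior scale = max = 22.68.
Posterior shape = 4.3 + 6 = 10.3.
The Pareto density is decreasing on [x_m, ∞), so the mode is x_m = 22.68.

22.68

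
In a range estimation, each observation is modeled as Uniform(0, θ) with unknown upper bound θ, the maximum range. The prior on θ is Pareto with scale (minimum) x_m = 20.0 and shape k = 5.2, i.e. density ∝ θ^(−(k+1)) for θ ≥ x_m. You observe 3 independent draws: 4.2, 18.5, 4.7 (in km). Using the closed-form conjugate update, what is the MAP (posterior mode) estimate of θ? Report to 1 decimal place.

20.0

A Pareto(scale x_m, shape k) prior on the upper bound θ of Uniform(0, θ) is conjugate: posterior is Pareto(max(x_m, max xᵢ), k + n).
Sample maximum = 18.5; prior scale x_m = 20.0 → posterior scale = max = 20.0.
Posterior shape = 5.2 + 3 = 8.2.
The Pareto density is decreasing on [x_m, ∞), so the mode is x_m = 20.0.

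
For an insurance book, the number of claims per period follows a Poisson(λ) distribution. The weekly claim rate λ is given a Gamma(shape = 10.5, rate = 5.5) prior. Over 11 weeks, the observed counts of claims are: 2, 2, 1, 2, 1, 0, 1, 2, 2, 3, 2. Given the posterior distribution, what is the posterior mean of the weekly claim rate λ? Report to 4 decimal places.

With a Gamma(shape α, rate β) prior, the Poisson likelihood is conjugate: the posterior is Gamma(α + ΣXᵢ, β + n).
Sum of counts S = 18 over n = 11 weeks.
Posterior: Gamma(α+S, β+n) = Gamma(10.5+18, 5.5+11) = Gamma(28.5, 16.5).
Posterior mean = α/β = 28.5/16.5 = 1.7273.

1.7273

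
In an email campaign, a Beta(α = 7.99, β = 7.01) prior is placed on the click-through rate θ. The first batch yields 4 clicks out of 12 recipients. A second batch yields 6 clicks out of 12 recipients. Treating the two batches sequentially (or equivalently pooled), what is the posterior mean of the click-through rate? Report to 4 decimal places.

The Beta prior is conjugate to a Binomial/Bernoulli likelihood; the update adds successes to α and failures to β.
After batch 1: Beta(7.99+4, 7.01+8) = Beta(11.99, 15.01).
After batch 2: Beta(11.99+6, 15.01+6) = Beta(17.99, 21.01).
Posterior mean = α/(α+β) = 17.99/39.00 = 0.4613.

0.4613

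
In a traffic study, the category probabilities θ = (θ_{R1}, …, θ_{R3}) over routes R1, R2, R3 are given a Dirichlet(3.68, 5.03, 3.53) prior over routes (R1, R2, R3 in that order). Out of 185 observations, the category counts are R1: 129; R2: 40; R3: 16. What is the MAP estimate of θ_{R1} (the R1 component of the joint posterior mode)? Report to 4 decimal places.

0.6779

The Dirichlet prior is conjugate to the Multinomial likelihood: each posterior αⱼ = prior αⱼ + observed count nⱼ.
Posterior concentration: (132.68, 45.03, 19.53), total = 197.24.
Joint mode component: (α_{R1}−1)/(Σα−K) = 131.68/194.24 = 0.6779.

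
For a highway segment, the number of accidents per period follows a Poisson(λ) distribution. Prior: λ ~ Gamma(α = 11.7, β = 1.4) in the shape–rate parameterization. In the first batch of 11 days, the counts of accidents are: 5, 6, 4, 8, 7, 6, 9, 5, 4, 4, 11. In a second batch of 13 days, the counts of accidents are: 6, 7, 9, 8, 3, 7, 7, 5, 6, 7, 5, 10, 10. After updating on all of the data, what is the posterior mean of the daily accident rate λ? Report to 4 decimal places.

6.7205

With a Gamma(shape α, rate β) prior, the Poisson likelihood is conjugate: the posterior is Gamma(α + ΣXᵢ, β + n).
Batch 1: sum of counts S = 69 over n = 11 days.
After batch 1: Gamma(α+S, β+n) = Gamma(11.7+69, 1.4+11) = Gamma(80.7, 12.4).
Batch 2: sum of counts S = 90 over n = 13 days.
After batch 2: Gamma(α+S, β+n) = Gamma(80.7+90, 12.4+13) = Gamma(170.7, 25.4).
Posterior mean = α/β = 170.7/25.4 = 6.7205.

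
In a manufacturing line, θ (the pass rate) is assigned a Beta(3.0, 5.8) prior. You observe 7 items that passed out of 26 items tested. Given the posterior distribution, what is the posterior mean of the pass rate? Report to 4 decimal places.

The Beta prior is conjugate to a Binomial/Bernoulli likelihood; the update adds successes to α and failures to β.
Posterior: Beta(α+k, β+n−k) = Beta(3.0+7, 5.8+19) = Beta(10.0, 24.8).
Posterior mean = α/(α+β) = 10.0/34.8 = 0.2874.

0.2874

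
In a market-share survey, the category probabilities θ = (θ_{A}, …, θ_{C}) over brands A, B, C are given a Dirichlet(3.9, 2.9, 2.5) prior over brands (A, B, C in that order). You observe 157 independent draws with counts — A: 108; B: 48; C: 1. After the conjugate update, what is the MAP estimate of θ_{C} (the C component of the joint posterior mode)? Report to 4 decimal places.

The Dirichlet prior is conjugate to the Multinomial likelihood: each posterior αⱼ = prior αⱼ + observed count nⱼ.
Posterior concentration: (111.9, 50.9, 3.5), total = 166.3.
Joint mode component: (α_{C}−1)/(Σα−K) = 2.5/163.3 = 0.0153.

0.0153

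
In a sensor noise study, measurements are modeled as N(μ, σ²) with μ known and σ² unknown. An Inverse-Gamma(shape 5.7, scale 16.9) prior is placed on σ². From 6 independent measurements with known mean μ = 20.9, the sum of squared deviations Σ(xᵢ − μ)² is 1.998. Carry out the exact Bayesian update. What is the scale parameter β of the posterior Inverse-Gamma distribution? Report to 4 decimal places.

With known mean μ and an Inverse-Gamma(α, β) prior on σ², the Normal likelihood is conjugate: posterior is Inv-Gamma(α + n/2, β + Σ(xᵢ−μ)²/2).
Posterior: Inv-Gamma(5.7 + 6/2, 16.9 + 1.998/2) = Inv-Gamma(8.70, 17.8990).
Posterior β = 17.8990.

17.8990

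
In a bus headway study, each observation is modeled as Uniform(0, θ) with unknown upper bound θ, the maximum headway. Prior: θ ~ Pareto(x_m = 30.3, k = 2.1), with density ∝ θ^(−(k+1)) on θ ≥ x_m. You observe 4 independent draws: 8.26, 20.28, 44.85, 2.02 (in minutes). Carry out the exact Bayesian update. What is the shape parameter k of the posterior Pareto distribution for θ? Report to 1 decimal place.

A Pareto(scale x_m, shape k) prior on the upper bound θ of Uniform(0, θ) is conjugate: posterior is Pareto(max(x_m, max xᵢ), k + n).
Sample maximum = 44.85; prior scale x_m = 30.3 → posterior scale = max = 44.85.
Posterior shape = 2.1 + 4 = 6.1.
Posterior shape k = 6.1.

6.1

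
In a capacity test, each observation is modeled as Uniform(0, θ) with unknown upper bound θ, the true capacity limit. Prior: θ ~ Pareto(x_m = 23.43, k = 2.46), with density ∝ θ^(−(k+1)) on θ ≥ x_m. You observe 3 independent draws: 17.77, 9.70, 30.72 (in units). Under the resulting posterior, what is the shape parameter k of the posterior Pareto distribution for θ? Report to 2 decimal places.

5.46

A Pareto(scale x_m, shape k) prior on the upper bound θ of Uniform(0, θ) is conjugate: posterior is Pareto(max(x_m, max xᵢ), k + n).
Sample maximum = 30.72; prior scale x_m = 23.43 → posterior scale = max = 30.72.
Posterior shape = 2.46 + 3 = 5.46.
Posterior shape k = 5.46.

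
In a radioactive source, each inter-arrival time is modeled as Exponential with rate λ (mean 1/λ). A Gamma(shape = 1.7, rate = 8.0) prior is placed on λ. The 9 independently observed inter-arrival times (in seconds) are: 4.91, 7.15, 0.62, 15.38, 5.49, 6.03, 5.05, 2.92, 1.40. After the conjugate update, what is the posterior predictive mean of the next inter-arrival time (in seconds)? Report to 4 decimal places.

With a Gamma(shape α, rate β) prior on the exponential rate λ, the posterior after n observations with total T = Σxᵢ is Gamma(α+n, β+T).
Sum of observations T = 48.95 seconds; n = 9.
Posterior: Gamma(1.7+9, 8.0+48.95) = Gamma(10.7, 56.95).
The predictive distribution for the next observation is Lomax; its mean is β/(α−1) = 56.95/9.7 = 5.8711.

5.8711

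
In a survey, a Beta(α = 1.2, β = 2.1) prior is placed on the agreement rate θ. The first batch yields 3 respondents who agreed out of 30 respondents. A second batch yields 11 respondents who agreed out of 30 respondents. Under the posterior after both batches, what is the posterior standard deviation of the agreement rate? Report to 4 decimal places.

0.0533

The Beta prior is conjugate to a Binomial/Bernoulli likelihood; the update adds successes to α and failures to β.
After batch 1: Beta(1.2+3, 2.1+27) = Beta(4.2, 29.1).
After batch 2: Beta(4.2+11, 29.1+19) = Beta(15.2, 48.1).
Var = αβ/((α+β)²(α+β+1)) = 15.2·48.1/(63.3²·64.3) = 0.00283772; SD = √0.00283772 = 0.0533.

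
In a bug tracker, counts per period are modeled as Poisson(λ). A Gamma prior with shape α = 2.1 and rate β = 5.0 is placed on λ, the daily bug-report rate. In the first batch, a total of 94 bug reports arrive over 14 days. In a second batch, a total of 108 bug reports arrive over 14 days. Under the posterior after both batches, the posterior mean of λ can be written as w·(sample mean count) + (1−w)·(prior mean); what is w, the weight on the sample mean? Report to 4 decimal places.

With a Gamma(shape α, rate β) prior, the Poisson likelihood is conjugate: the posterior is Gamma(α + ΣXᵢ, β + n).
Total number of days: n = 14 + 14 = 28.
Posterior mean = (α₀+S)/(β₀+n) = [n/(β₀+n)]·(S/n) + [β₀/(β₀+n)]·(α₀/β₀), so only n and β₀ enter the weight.
Weight on data w = n/(β₀+n) = 28/(5.0+28) = 28/33.0 = 0.8485.

0.8485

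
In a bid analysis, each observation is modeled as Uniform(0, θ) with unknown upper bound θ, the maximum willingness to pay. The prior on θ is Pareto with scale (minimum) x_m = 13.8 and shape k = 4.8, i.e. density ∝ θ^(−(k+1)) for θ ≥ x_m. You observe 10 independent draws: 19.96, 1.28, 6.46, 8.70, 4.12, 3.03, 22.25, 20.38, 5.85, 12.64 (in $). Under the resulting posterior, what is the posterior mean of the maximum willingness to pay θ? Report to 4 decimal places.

23.8623

A Pareto(scale x_m, shape k) prior on the upper bound θ of Uniform(0, θ) is conjugate: posterior is Pareto(max(x_m, max xᵢ), k + n).
Sample maximum = 22.25; prior scale x_m = 13.8 → posterior scale = max = 22.25.
Posterior shape = 4.8 + 10 = 14.8.
E[θ|data] = k·x_m/(k−1) = 14.8·22.25/13.8 = 23.8623.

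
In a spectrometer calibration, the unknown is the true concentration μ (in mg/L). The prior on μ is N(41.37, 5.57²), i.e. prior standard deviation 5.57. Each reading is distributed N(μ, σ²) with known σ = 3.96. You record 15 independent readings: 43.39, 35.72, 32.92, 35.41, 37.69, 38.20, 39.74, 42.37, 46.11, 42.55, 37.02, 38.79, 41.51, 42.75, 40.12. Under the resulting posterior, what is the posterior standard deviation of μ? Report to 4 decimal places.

For Normal data with known variance σ², a Normal(μ₀, σ₀²) prior on μ is conjugate. Posterior precision = 1/σ₀² + n/σ²; posterior mean is the precision-weighted average of μ₀ and x̄.
σ₀² = 5.57² = 31.0249, σ² = 3.96² = 15.6816; σ² + n·σ₀² = 15.6816 + 15·31.0249 = 481.0551.
Posterior precision = 1/σ₀² + n/σ² = 1/31.0249 + 15/15.6816 = (σ² + n·σ₀²)/(σ₀²σ²) = 481.0551/(31.0249·15.6816); posterior variance σₙ² = σ₀²σ²/(σ² + n·σ₀²) = 31.0249·15.6816/481.0551 = 1.011360.
Posterior SD = √σₙ² = √(31.0249·15.6816/481.0551) = 1.0057.

1.0057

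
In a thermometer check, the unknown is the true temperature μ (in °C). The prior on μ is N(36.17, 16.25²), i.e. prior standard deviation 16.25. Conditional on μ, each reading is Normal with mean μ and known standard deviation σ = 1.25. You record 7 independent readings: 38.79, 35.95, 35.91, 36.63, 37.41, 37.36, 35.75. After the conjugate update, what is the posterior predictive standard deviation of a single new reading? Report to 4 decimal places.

For Normal data with known variance σ², a Normal(μ₀, σ₀²) prior on μ is conjugate. Posterior precision = 1/σ₀² + n/σ²; posterior mean is the precision-weighted average of μ₀ and x̄.
σ₀² = 16.25² = 264.0625, σ² = 1.25² = 1.5625; σ² + n·σ₀² = 1.5625 + 7·264.0625 = 1850.
Posterior precision = 1/σ₀² + n/σ² = 1/264.0625 + 7/1.5625 = (σ² + n·σ₀²)/(σ₀²σ²) = 1850/(264.0625·1.5625); posterior variance σₙ² = σ₀²σ²/(σ² + n·σ₀²) = 264.0625·1.5625/1850 = 0.223026.
Predictive variance for one new observation = σₙ² + σ² = 264.0625·1.5625/1850 + 1.5625 = σ²·(σ₀² + 1850)/1850 = 1.5625·2114.0625/1850 = 1.785526; SD = √(1.5625·2114.0625/1850) = 1.3362.

1.3362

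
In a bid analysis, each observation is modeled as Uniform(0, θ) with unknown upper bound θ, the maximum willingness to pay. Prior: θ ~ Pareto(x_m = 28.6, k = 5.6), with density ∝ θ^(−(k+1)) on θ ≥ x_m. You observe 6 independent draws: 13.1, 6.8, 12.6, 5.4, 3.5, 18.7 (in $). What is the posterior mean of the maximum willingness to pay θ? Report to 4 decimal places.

A Pareto(scale x_m, shape k) prior on the upper bound θ of Uniform(0, θ) is conjugate: posterior is Pareto(max(x_m, max xᵢ), k + n).
Sample maximum = 18.7; prior scale x_m = 28.6 → posterior scale = max = 28.6.
Posterior shape = 5.6 + 6 = 11.6.
E[θ|data] = k·x_m/(k−1) = 11.6·28.6/10.6 = 31.2981.

31.2981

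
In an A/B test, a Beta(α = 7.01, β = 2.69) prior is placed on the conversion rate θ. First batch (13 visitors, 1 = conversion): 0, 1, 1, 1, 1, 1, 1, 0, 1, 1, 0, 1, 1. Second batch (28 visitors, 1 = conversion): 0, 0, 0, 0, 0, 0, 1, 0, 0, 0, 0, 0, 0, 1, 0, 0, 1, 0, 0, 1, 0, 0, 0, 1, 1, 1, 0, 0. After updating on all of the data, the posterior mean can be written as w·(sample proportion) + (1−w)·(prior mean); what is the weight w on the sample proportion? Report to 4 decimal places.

0.8087

The Beta prior is conjugate to a Binomial/Bernoulli likelihood; the update adds successes to α and failures to β.
Total number of visitors: n = 13 + 28 = 41.
Posterior mean = (α₀+k)/(α₀+β₀+n) = [n/(α₀+β₀+n)]·(k/n) + [(α₀+β₀)/(α₀+β₀+n)]·α₀/(α₀+β₀), so only n and the prior enter the weight.
The weight on the data is w = n/(α₀+β₀+n) = 41/(7.01+2.69+41) = 41/50.70 = 0.8087.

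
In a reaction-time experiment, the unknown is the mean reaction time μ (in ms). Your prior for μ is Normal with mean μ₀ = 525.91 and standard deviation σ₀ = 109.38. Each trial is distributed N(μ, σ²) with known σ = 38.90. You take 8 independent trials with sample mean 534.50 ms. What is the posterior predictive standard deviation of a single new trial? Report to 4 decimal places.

For Normal data with known variance σ², a Normal(μ₀, σ₀²) prior on μ is conjugate. Posterior precision = 1/σ₀² + n/σ²; posterior mean is the precision-weighted average of μ₀ and x̄.
σ₀² = 109.38² = 11963.9844, σ² = 38.90² = 1513.21; σ² + n·σ₀² = 1513.21 + 8·11963.9844 = 97225.0852.
Posterior precision = 1/σ₀² + n/σ² = 1/11963.9844 + 8/1513.21 = (σ² + n·σ₀²)/(σ₀²σ²) = 97225.0852/(11963.9844·1513.21); posterior variance σₙ² = σ₀²σ²/(σ² + n·σ₀²) = 11963.9844·1513.21/97225.0852 = 186.207302.
Predictive variance for one new observation = σₙ² + σ² = 11963.9844·1513.21/97225.0852 + 1513.21 = σ²·(σ₀² + 97225.0852)/97225.0852 = 1513.21·109189.0696/97225.0852 = 1699.417302; SD = √(1513.21·109189.0696/97225.0852) = 41.2240.

41.2240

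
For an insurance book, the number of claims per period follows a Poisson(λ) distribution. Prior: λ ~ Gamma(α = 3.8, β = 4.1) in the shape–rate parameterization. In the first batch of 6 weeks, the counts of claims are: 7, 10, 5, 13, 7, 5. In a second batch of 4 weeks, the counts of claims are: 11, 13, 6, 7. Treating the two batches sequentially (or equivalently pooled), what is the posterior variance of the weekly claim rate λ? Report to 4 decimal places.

With a Gamma(shape α, rate β) prior, the Poisson likelihood is conjugate: the posterior is Gamma(α + ΣXᵢ, β + n).
Batch 1: sum of counts S = 47 over n = 6 weeks.
After batch 1: Gamma(α+S, β+n) = Gamma(3.8+47, 4.1+6) = Gamma(50.8, 10.1).
Batch 2: sum of counts S = 37 over n = 4 weeks.
After batch 2: Gamma(α+S, β+n) = Gamma(50.8+37, 10.1+4) = Gamma(87.8, 14.1).
Var = α/β² = 87.8/14.1² = 0.4416.

0.4416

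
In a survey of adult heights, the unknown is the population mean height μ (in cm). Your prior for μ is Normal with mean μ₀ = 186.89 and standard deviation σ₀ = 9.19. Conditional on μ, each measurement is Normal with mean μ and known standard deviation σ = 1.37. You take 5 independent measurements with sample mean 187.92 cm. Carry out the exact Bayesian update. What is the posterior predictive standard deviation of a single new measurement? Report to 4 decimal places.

For Normal data with known variance σ², a Normal(μ₀, σ₀²) prior on μ is conjugate. Posterior precision = 1/σ₀² + n/σ²; posterior mean is the precision-weighted average of μ₀ and x̄.
σ₀² = 9.19² = 84.4561, σ² = 1.37² = 1.8769; σ² + n·σ₀² = 1.8769 + 5·84.4561 = 424.1574.
Posterior precision = 1/σ₀² + n/σ² = 1/84.4561 + 5/1.8769 = (σ² + n·σ₀²)/(σ₀²σ²) = 424.1574/(84.4561·1.8769); posterior variance σₙ² = σ₀²σ²/(σ² + n·σ₀²) = 84.4561·1.8769/424.1574 = 0.373719.
Predictive variance for one new observation = σₙ² + σ² = 84.4561·1.8769/424.1574 + 1.8769 = σ²·(σ₀² + 424.1574)/424.1574 = 1.8769·508.6135/424.1574 = 2.250619; SD = √(1.8769·508.6135/424.1574) = 1.5002.

1.5002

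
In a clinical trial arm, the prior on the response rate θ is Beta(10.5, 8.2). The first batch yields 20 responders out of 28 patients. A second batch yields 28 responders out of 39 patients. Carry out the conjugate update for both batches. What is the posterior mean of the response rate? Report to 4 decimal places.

0.6826

The Beta prior is conjugate to a Binomial/Bernoulli likelihood; the update adds successes to α and failures to β.
After batch 1: Beta(10.5+20, 8.2+8) = Beta(30.5, 16.2).
After batch 2: Beta(30.5+28, 16.2+11) = Beta(58.5, 27.2).
Posterior mean = α/(α+β) = 58.5/85.7 = 0.6826.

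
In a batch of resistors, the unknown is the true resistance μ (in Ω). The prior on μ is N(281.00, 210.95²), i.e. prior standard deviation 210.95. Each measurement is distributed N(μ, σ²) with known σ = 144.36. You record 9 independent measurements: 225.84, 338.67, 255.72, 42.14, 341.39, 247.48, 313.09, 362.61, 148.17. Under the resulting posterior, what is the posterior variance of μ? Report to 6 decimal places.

2201.005947

For Normal data with known variance σ², a Normal(μ₀, σ₀²) prior on μ is conjugate. Posterior precision = 1/σ₀² + n/σ²; posterior mean is the precision-weighted average of μ₀ and x̄.
σ₀² = 210.95² = 44499.9025, σ² = 144.36² = 20839.8096; σ² + n·σ₀² = 20839.8096 + 9·44499.9025 = 421338.9321.
Posterior precision = 1/σ₀² + n/σ² = 1/44499.9025 + 9/20839.8096 = (σ² + n·σ₀²)/(σ₀²σ²) = 421338.9321/(44499.9025·20839.8096); posterior variance σₙ² = σ₀²σ²/(σ² + n·σ₀²) = 44499.9025·20839.8096/421338.9321 = 2201.005947.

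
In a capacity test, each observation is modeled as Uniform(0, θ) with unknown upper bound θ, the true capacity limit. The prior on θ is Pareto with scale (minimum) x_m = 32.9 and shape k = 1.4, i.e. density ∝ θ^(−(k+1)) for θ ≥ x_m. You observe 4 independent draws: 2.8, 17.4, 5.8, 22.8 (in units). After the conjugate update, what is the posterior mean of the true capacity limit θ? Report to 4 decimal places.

A Pareto(scale x_m, shape k) prior on the upper bound θ of Uniform(0, θ) is conjugate: posterior is Pareto(max(x_m, max xᵢ), k + n).
Sample maximum = 22.8; prior scale x_m = 32.9 → posterior scale = max = 32.9.
Posterior shape = 1.4 + 4 = 5.4.
E[θ|data] = k·x_m/(k−1) = 5.4·32.9/4.4 = 40.3773.

40.3773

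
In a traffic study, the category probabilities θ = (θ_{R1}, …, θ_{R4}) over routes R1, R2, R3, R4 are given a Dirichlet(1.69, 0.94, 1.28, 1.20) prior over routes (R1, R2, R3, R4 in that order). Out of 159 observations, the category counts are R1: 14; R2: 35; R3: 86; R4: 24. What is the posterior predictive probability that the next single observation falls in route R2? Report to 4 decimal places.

0.2190

The Dirichlet prior is conjugate to the Multinomial likelihood: each posterior αⱼ = prior αⱼ + observed count nⱼ.
Posterior concentration: (15.69, 35.94, 87.28, 25.20), total = 164.11.
P(next = R2 | data) = α_{R2}/Σα = 0.2190.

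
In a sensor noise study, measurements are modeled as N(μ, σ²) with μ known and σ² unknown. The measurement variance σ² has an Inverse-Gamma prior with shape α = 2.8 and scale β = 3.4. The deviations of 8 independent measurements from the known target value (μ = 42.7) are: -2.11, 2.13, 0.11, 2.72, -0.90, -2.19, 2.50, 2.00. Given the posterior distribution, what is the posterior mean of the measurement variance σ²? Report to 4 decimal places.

With known mean μ and an Inverse-Gamma(α, β) prior on σ², the Normal likelihood is conjugate: posterior is Inv-Gamma(α + n/2, β + Σ(xᵢ−μ)²/2).
Σ(xᵢ−μ)² = (-2.11)² + (2.13)² + (0.11)² + (2.72)² + (-0.90)² + (-2.19)² + (2.50)² + (2.00)² = 32.2556.
Posterior: Inv-Gamma(2.8 + 8/2, 3.4 + 32.2556/2) = Inv-Gamma(6.80, 19.52780).
E[σ²|data] = β/(α−1) = 19.52780/5.80 = 3.3669.

3.3669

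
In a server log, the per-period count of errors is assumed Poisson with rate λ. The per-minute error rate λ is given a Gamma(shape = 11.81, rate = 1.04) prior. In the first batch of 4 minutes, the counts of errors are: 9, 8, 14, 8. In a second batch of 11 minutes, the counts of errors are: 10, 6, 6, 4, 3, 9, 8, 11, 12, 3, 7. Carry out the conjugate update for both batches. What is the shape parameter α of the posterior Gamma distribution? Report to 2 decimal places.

129.81

With a Gamma(shape α, rate β) prior, the Poisson likelihood is conjugate: the posterior is Gamma(α + ΣXᵢ, β + n).
Batch 1: sum of counts S = 39 over n = 4 minutes.
After batch 1: Gamma(α+S, β+n) = Gamma(11.81+39, 1.04+4) = Gamma(50.81, 5.04).
Batch 2: sum of counts S = 79 over n = 11 minutes.
After batch 2: Gamma(α+S, β+n) = Gamma(50.81+79, 5.04+11) = Gamma(129.81, 16.04).
Posterior α = 129.81.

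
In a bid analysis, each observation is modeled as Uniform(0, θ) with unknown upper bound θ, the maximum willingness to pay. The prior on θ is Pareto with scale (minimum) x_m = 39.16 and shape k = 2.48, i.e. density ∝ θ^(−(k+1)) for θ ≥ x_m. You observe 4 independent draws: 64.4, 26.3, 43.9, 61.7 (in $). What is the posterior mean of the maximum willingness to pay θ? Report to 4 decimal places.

76.1518

A Pareto(scale x_m, shape k) prior on the upper bound θ of Uniform(0, θ) is conjugate: posterior is Pareto(max(x_m, max xᵢ), k + n).
Sample maximum = 64.4; prior scale x_m = 39.16 → posterior scale = max = 64.40.
Posterior shape = 2.48 + 4 = 6.48.
E[θ|data] = k·x_m/(k−1) = 6.48·64.40/5.48 = 76.1518.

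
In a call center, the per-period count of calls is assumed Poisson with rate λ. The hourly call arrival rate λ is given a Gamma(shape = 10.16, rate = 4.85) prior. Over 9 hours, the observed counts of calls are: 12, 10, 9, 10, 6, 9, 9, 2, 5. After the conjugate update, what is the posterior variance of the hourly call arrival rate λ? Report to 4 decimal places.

0.4283

With a Gamma(shape α, rate β) prior, the Poisson likelihood is conjugate: the posterior is Gamma(α + ΣXᵢ, β + n).
Sum of counts S = 72 over n = 9 hours.
Posterior: Gamma(α+S, β+n) = Gamma(10.16+72, 4.85+9) = Gamma(82.16, 13.85).
Var = α/β² = 82.16/13.85² = 0.4283.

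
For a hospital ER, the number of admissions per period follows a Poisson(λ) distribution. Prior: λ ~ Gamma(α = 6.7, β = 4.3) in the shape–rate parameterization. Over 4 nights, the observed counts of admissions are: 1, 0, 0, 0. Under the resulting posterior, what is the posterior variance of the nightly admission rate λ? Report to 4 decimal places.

0.1118

With a Gamma(shape α, rate β) prior, the Poisson likelihood is conjugate: the posterior is Gamma(α + ΣXᵢ, β + n).
Sum of counts S = 1 over n = 4 nights.
Posterior: Gamma(α+S, β+n) = Gamma(6.7+1, 4.3+4) = Gamma(7.7, 8.3).
Var = α/β² = 7.7/8.3² = 0.1118.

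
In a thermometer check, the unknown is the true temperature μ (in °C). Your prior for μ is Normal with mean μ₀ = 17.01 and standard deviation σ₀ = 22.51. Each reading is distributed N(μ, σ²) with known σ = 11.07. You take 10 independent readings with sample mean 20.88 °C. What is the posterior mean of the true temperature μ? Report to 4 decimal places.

20.7886

For Normal data with known variance σ², a Normal(μ₀, σ₀²) prior on μ is conjugate. Posterior precision = 1/σ₀² + n/σ²; posterior mean is the precision-weighted average of μ₀ and x̄.
n·x̄ = 10·20.88 = 208.8.
σ₀² = 22.51² = 506.7001, σ² = 11.07² = 122.5449; σ² + n·σ₀² = 122.5449 + 10·506.7001 = 5189.5459.
Posterior mean = (μ₀/σ₀² + n·x̄/σ²)/(1/σ₀² + n/σ²) = (σ²·μ₀ + σ₀²·n·x̄)/(σ² + n·σ₀²) = (122.5449·17.01 + 506.7001·208.8)/5189.5459 = 107883.469629/5189.5459 = 20.7886.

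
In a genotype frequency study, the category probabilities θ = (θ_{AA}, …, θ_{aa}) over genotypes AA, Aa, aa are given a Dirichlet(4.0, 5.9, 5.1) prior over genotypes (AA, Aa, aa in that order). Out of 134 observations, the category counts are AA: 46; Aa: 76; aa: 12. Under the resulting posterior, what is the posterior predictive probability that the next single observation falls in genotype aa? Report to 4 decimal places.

0.1148

The Dirichlet prior is conjugate to the Multinomial likelihood: each posterior αⱼ = prior αⱼ + observed count nⱼ.
Posterior concentration: (50.0, 81.9, 17.1), total = 149.0.
P(next = aa | data) = α_{aa}/Σα = 0.1148.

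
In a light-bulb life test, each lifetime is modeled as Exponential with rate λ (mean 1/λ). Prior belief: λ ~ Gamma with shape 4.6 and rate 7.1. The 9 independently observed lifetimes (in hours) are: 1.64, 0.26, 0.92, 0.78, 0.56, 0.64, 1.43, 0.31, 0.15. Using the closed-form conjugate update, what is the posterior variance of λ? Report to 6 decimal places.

With a Gamma(shape α, rate β) prior on the exponential rate λ, the posterior after n observations with total T = Σxᵢ is Gamma(α+n, β+T).
Sum of observations T = 6.69 hours; n = 9.
Posterior: Gamma(4.6+9, 7.1+6.69) = Gamma(13.6, 13.79).
Var = α/β² = 0.071517.

0.071517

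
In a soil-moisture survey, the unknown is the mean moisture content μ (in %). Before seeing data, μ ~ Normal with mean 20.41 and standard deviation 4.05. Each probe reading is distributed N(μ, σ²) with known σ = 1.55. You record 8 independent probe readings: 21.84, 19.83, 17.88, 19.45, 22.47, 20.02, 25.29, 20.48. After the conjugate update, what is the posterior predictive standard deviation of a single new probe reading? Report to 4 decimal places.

1.6424

For Normal data with known variance σ², a Normal(μ₀, σ₀²) prior on μ is conjugate. Posterior precision = 1/σ₀² + n/σ²; posterior mean is the precision-weighted average of μ₀ and x̄.
σ₀² = 4.05² = 16.4025, σ² = 1.55² = 2.4025; σ² + n·σ₀² = 2.4025 + 8·16.4025 = 133.6225.
Posterior precision = 1/σ₀² + n/σ² = 1/16.4025 + 8/2.4025 = (σ² + n·σ₀²)/(σ₀²σ²) = 133.6225/(16.4025·2.4025); posterior variance σₙ² = σ₀²σ²/(σ² + n·σ₀²) = 16.4025·2.4025/133.6225 = 0.294913.
Predictive variance for one new observation = σₙ² + σ² = 16.4025·2.4025/133.6225 + 2.4025 = σ²·(σ₀² + 133.6225)/133.6225 = 2.4025·150.025/133.6225 = 2.697413; SD = √(2.4025·150.025/133.6225) = 1.6424.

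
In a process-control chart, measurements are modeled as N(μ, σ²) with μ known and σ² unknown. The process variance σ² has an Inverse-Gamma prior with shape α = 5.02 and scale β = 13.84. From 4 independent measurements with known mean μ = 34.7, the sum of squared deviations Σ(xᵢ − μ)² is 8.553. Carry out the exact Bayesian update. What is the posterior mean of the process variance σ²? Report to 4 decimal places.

With known mean μ and an Inverse-Gamma(α, β) prior on σ², the Normal likelihood is conjugate: posterior is Inv-Gamma(α + n/2, β + Σ(xᵢ−μ)²/2).
Posterior: Inv-Gamma(5.02 + 4/2, 13.84 + 8.553/2) = Inv-Gamma(7.02, 18.1165).
E[σ²|data] = β/(α−1) = 18.1165/6.02 = 3.0094.

3.0094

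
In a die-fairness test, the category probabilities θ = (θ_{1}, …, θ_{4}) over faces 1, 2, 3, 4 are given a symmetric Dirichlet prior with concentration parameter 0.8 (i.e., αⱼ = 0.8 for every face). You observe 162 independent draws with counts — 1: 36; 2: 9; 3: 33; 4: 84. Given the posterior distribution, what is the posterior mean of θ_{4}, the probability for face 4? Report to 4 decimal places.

The Dirichlet prior is conjugate to the Multinomial likelihood: each posterior αⱼ = prior αⱼ + observed count nⱼ.
Posterior concentration: (36.8, 9.8, 33.8, 84.8), total = 165.2.
E[θ_{4}|data] = α_{4}/Σα = 84.8/165.2 = 0.5133.

0.5133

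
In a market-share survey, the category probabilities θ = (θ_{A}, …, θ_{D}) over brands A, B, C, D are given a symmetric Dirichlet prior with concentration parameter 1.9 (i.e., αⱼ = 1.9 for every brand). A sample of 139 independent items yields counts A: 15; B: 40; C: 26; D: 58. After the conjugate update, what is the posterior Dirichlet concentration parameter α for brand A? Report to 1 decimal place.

16.9

The Dirichlet prior is conjugate to the Multinomial likelihood: each posterior αⱼ = prior αⱼ + observed count nⱼ.
Posterior concentration: (16.9, 41.9, 27.9, 59.9), total = 146.6.
α_{A} = 1.9 + 15 = 16.9.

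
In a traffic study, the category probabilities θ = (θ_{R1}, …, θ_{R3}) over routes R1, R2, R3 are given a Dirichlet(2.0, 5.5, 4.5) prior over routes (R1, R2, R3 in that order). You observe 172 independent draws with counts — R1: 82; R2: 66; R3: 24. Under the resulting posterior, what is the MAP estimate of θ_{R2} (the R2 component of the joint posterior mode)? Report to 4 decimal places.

0.3895

The Dirichlet prior is conjugate to the Multinomial likelihood: each posterior αⱼ = prior αⱼ + observed count nⱼ.
Posterior concentration: (84.0, 71.5, 28.5), total = 184.0.
Joint mode component: (α_{R2}−1)/(Σα−K) = 70.5/181.0 = 0.3895.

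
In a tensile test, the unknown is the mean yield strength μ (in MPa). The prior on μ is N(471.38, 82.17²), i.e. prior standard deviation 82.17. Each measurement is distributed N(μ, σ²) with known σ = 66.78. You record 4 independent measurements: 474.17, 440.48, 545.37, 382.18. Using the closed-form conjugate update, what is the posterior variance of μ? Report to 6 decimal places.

956.888307

For Normal data with known variance σ², a Normal(μ₀, σ₀²) prior on μ is conjugate. Posterior precision = 1/σ₀² + n/σ²; posterior mean is the precision-weighted average of μ₀ and x̄.
σ₀² = 82.17² = 6751.9089, σ² = 66.78² = 4459.5684; σ² + n·σ₀² = 4459.5684 + 4·6751.9089 = 31467.204.
Posterior precision = 1/σ₀² + n/σ² = 1/6751.9089 + 4/4459.5684 = (σ² + n·σ₀²)/(σ₀²σ²) = 31467.204/(6751.9089·4459.5684); posterior variance σₙ² = σ₀²σ²/(σ² + n·σ₀²) = 6751.9089·4459.5684/31467.204 = 956.888307.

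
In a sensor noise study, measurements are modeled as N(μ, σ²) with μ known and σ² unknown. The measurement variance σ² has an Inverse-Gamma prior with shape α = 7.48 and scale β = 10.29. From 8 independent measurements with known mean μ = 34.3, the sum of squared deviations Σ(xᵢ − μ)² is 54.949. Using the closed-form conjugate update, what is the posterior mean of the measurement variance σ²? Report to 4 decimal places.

3.6035

With known mean μ and an Inverse-Gamma(α, β) prior on σ², the Normal likelihood is conjugate: posterior is Inv-Gamma(α + n/2, β + Σ(xᵢ−μ)²/2).
Posterior: Inv-Gamma(7.48 + 8/2, 10.29 + 54.949/2) = Inv-Gamma(11.48, 37.7645).
E[σ²|data] = β/(α−1) = 37.7645/10.48 = 3.6035.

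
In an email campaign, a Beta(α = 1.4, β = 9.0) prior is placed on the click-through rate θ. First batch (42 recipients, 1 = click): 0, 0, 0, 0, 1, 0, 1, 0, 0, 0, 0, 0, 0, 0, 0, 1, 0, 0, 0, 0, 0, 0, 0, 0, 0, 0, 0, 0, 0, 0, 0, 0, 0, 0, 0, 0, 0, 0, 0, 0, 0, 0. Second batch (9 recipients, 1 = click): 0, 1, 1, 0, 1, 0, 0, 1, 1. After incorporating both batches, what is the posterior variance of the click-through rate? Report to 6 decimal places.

0.002078

The Beta prior is conjugate to a Binomial/Bernoulli likelihood; the update adds successes to α and failures to β.
After batch 1: Beta(1.4+3, 9.0+39) = Beta(4.4, 48.0).
After batch 2: Beta(4.4+5, 48.0+4) = Beta(9.4, 52.0).
Var = αβ/((α+β)²(α+β+1)) = 9.4·52.0/(61.4²·62.4) = 0.002078.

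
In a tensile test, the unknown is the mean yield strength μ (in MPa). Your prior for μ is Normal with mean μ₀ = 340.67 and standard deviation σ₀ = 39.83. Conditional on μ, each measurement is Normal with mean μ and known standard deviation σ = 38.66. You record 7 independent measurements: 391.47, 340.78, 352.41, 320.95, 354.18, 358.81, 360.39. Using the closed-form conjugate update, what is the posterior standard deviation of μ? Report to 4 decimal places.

13.7181

For Normal data with known variance σ², a Normal(μ₀, σ₀²) prior on μ is conjugate. Posterior precision = 1/σ₀² + n/σ²; posterior mean is the precision-weighted average of μ₀ and x̄.
σ₀² = 39.83² = 1586.4289, σ² = 38.66² = 1494.5956; σ² + n·σ₀² = 1494.5956 + 7·1586.4289 = 12599.5979.
Posterior precision = 1/σ₀² + n/σ² = 1/1586.4289 + 7/1494.5956 = (σ² + n·σ₀²)/(σ₀²σ²) = 12599.5979/(1586.4289·1494.5956); posterior variance σₙ² = σ₀²σ²/(σ² + n·σ₀²) = 1586.4289·1494.5956/12599.5979 = 188.186137.
Posterior SD = √σₙ² = √(1586.4289·1494.5956/12599.5979) = 13.7181.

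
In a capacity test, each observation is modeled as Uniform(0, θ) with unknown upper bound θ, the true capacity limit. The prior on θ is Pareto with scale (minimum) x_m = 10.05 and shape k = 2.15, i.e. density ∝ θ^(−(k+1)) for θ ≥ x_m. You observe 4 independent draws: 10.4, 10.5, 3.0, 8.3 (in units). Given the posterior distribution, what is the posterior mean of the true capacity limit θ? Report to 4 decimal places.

A Pareto(scale x_m, shape k) prior on the upper bound θ of Uniform(0, θ) is conjugate: posterior is Pareto(max(x_m, max xᵢ), k + n).
Sample maximum = 10.5; prior scale x_m = 10.05 → posterior scale = max = 10.50.
Posterior shape = 2.15 + 4 = 6.15.
E[θ|data] = k·x_m/(k−1) = 6.15·10.50/5.15 = 12.5388.

12.5388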